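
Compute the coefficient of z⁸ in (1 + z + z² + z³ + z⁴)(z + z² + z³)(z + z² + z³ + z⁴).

(1 + z + z² + z³ + z⁴) has coefficients 1,1,1,1,1 for degrees 0…4.
(z + z² + z³) has coefficients 0,1,1,1,0,0,0,0,0 for degrees 0…8.
Finally multiplying by (z + z² + z³ + z⁴), the product of all factors after the first has coefficients 0,0,1,2,3,3,2,1,0 for degrees 0…8.
[z⁸] = 1·0 + 1·1 + 1·2 + 1·3 + 1·3 = 9.

9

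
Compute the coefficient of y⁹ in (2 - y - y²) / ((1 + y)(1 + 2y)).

-2302

The denominator gives the recurrence a_n = −3a_(n−1) − 2a_(n−2) for n ≥ 3; the numerator fixes a_0 = 2, a_1 = -7, a_2 = 16.
Iterating: 2, -7, 16, -34, 70, -142, 286, -574, 1150, -2302, so a_9 = -2302.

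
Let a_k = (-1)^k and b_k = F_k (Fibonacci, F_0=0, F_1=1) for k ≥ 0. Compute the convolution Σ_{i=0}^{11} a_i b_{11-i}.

56

Write out a_i and b_{11-i} for i = 0,…,11 and sum the products.
Σ = 1·89 − 1·55 + 1·34 − 1·21 + 1·13 − 1·8 + 1·5 − 1·3 + 1·2 − 1·1 + 1·1 − 1·0 = 56.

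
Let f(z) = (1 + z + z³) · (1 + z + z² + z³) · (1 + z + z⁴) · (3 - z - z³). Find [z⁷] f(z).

2

(1 + z + z³) has coefficients 1,1,0,1 for degrees 0…3.
(1 + z + z² + z³) has coefficients 1,1,1,1,0,0,0,0 for degrees 0…7.
Multiplying by (1 + z + z⁴) gives running coefficients 1,2,2,2,2,1,1,1 for degrees 0…7.
Finally multiplying by (3 - z - z³), the product of all factors after the first has coefficients 3,5,4,3,2,-1,0,0 for degrees 0…7.
[z⁷] = 1·0 + 1·0 + 1·2 = 2.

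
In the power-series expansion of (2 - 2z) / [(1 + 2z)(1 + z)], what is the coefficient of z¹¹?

The denominator gives the recurrence a_n = −3a_(n−1) − 2a_(n−2) for n ≥ 2; the numerator fixes a_0 = 2, a_1 = -8.
Iterating: 2, -8, 20, -44, 92, -188, 380, -764, 1532, -3068, 6140, -12284, so a_11 = -12284.

-12284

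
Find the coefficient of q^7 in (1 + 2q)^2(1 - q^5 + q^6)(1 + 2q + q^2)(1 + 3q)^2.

-46

(1 + 2q)^2 has coefficients 1,4,4 for degrees 0…2.
(1 - q^5 + q^6) has coefficients 1,0,0,0,0,-1,1,0 for degrees 0…7.
Multiplying by (1 + 2q + q^2) gives running coefficients 1,2,1,0,0,-1,-1,1 for degrees 0…7.
Finally multiplying by (1 + 3q)^2, the product of all factors after the first has coefficients 1,8,22,24,9,-1,-7,-14 for degrees 0…7.
[q^7] = 1·(-14) + 4·(-7) + 4·(-1) = -46.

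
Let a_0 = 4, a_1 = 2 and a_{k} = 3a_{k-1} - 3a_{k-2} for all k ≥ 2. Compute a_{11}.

2430

The ordinary generating function has denominator 1 - 3x + 3x^2.
Iterating the recurrence: a_0,…,a_{11} = 4, 2, -6, -24, -54, -90, -108, -54, 162, 648, 1458, 2430.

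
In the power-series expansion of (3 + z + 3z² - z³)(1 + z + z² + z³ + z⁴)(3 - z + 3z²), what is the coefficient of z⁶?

21

(3 + z + 3z² - z³) has coefficients 3,1,3,-1 for degrees 0…3.
(1 + z + z² + z³ + z⁴) has coefficients 1,1,1,1,1,0,0 for degrees 0…6.
Finally multiplying by (3 - z + 3z²), the product of all factors after the first has coefficients 3,2,5,5,5,2,3 for degrees 0…6.
[z⁶] = 3·3 + 1·2 + 3·5 − 1·5 = 21.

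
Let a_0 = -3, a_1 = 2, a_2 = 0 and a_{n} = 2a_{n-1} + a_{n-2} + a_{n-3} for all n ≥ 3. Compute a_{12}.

The ordinary generating function has denominator 1 - 2t - t^2 - t^3.
Iterating the recurrence: a_0,…,a_{12} = -3, 2, 0, -1, 0, -1, -3, -7, -18, -46, -117, -298, -759.

-759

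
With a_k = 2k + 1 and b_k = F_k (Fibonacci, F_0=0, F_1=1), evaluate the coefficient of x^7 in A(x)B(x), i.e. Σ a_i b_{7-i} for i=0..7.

Write out a_i and b_{7-i} for i = 0,…,7 and sum the products.
Σ = 1·13 + 3·8 + 5·5 + 7·3 + 9·2 + 11·1 + 13·1 + 15·0 = 125.

125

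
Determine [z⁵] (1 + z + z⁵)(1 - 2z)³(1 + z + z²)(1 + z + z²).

4

(1 + z + z⁵) has coefficients 1,1,0,0,0,1 for degrees 0…5.
(1 - 2z)³ has coefficients 1,-6,12,-8,0,0 for degrees 0…5.
Multiplying by (1 + z + z²) gives running coefficients 1,-5,7,-2,4,-8 for degrees 0…5.
Finally multiplying by (1 + z + z²), the product of all factors after the first has coefficients 1,-4,3,0,9,-6 for degrees 0…5.
[z⁵] = 1·(-6) + 1·9 + 1·1 = 4.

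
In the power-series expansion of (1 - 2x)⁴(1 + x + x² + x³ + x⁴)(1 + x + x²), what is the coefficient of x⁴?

(1 - 2x)⁴ has coefficients 1,-8,24,-32,16 for degrees 0…4.
(1 + x + x² + x³ + x⁴) has coefficients 1,1,1,1,1 for degrees 0…4.
Finally multiplying by (1 + x + x²), the product of all factors after the first has coefficients 1,2,3,3,3 for degrees 0…4.
[x⁴] = 1·3 − 8·3 + 24·3 − 32·2 + 16·1 = 3.

3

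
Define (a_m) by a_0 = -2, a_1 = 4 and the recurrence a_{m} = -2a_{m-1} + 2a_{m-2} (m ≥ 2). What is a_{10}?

-36544

The ordinary generating function has denominator 1 + 2t - 2t^2.
Iterating the recurrence: a_0,…,a_{10} = -2, 4, -12, 32, -88, 240, -656, 1792, -4896, 13376, -36544.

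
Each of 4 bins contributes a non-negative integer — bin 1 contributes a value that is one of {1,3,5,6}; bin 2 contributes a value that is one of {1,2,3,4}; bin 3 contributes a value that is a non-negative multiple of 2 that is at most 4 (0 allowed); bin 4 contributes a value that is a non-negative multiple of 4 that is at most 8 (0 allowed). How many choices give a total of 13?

12

The generating function for the choices is (t + t³ + t⁵ + t⁶)·(t + t² + t³ + t⁴)·(1 + t² + t⁴)·(1 + t⁴ + t⁸); the count is [t¹³].
(t + t³ + t⁵ + t⁶) has coefficients 0,1,0,1,0,1,1 for degrees 0…6.
(t + t² + t³ + t⁴) has coefficients 0,1,1,1,1,0,0,0,0,0,0,0,0,0 for degrees 0…13.
Multiplying by (1 + t² + t⁴) gives running coefficients 0,1,1,2,2,2,2,1,1,0,0,0,0,0 for degrees 0…13.
Finally multiplying by (1 + t⁴ + t⁸), the product of all factors after the first has coefficients 0,1,1,2,2,3,3,3,3,3,3,3,3,2 for degrees 0…13.
[t¹³] = 1·3 + 1·3 + 1·3 + 1·3 = 12.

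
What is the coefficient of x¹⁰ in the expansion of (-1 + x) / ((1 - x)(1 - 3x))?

Partial fractions give a closed form: a_n = (-1)·3^n.
At n = 10: a_10 = -59049.

-59049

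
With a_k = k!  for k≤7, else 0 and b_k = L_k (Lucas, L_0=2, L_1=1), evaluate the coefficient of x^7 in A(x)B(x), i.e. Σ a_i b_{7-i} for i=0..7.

11367

Write out a_i and b_{7-i} for i = 0,…,7 and sum the products.
Σ = 1·29 + 1·18 + 2·11 + 6·7 + 24·4 + 120·3 + 720·1 + 5040·2 = 11367.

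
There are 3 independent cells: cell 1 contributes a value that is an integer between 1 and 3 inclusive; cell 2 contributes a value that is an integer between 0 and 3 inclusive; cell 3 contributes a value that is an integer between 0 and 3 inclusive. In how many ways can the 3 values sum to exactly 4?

9

The generating function for the choices is (z + z^2 + z^3)·(1 + z + z^2 + z^3)·(1 + z + z^2 + z^3); the count is [z^4].
(z + z^2 + z^3) has coefficients 0,1,1,1 for degrees 0…3.
(1 + z + z^2 + z^3) has coefficients 1,1,1,1,0 for degrees 0…4.
Finally multiplying by (1 + z + z^2 + z^3), the product of all factors after the first has coefficients 1,2,3,4,3 for degrees 0…4.
[z^4] = 1·4 + 1·3 + 1·2 = 9.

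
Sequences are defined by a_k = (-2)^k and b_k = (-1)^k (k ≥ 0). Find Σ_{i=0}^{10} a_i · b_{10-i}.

This is [x^10] in the product of the two ordinary generating functions.
Σ = 1·1 − 2·(-1) + 4·1 − 8·(-1) + 16·1 − 32·(-1) + 64·1 − 128·(-1) + 256·1 − 512·(-1) + 1024·1 = 2047.

2047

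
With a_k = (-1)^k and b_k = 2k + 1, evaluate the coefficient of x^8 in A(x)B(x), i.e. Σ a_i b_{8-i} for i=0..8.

Write out a_i and b_{8-i} for i = 0,…,8 and sum the products.
Σ = 1·17 − 1·15 + 1·13 − 1·11 + 1·9 − 1·7 + 1·5 − 1·3 + 1·1 = 9.

9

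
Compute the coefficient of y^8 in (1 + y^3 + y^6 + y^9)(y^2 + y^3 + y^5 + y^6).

2

(1 + y^3 + y^6 + y^9) has coefficients 1,0,0,1,0,0,1,0,0 for degrees 0…8.
(y^2 + y^3 + y^5 + y^6) has coefficients 0,0,1,1,0,1,1,0,0 for degrees 0…8.
[y^8] = 1·0 + 1·1 + 1·1 = 2.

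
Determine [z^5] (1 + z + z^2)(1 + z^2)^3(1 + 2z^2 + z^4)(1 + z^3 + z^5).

(1 + z + z^2) has coefficients 1,1,1 for degrees 0…2.
(1 + z^2)^3 has coefficients 1,0,3,0,3,0 for degrees 0…5.
Multiplying by (1 + 2z^2 + z^4) gives running coefficients 1,0,5,0,10,0 for degrees 0…5.
Finally multiplying by (1 + z^3 + z^5), the product of all factors after the first has coefficients 1,0,5,1,10,6 for degrees 0…5.
[z^5] = 1·6 + 1·10 + 1·1 = 17.

17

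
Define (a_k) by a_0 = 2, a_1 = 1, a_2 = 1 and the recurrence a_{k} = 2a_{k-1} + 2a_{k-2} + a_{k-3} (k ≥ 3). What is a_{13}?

The ordinary generating function has denominator 1 - 2t - 2t^2 - t^3.
Iterating the recurrence: a_0,…,a_{13} = 2, 1, 1, 6, 15, 43, 122, 345, 977, 2766, 7831, 22171, 62770, 177713.

177713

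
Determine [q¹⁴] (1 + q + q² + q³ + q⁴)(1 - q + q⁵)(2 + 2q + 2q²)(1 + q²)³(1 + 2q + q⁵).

92

(1 + q + q² + q³ + q⁴) has coefficients 1,1,1,1,1 for degrees 0…4.
(1 - q + q⁵) has coefficients 1,-1,0,0,0,1,0,0,0,0,0,0,0,0,0 for degrees 0…14.
Multiplying by (2 + 2q + 2q²) gives running coefficients 2,0,0,-2,0,2,2,2,0,0,0,0,0,0,0 for degrees 0…14.
Multiplying by (1 + q²)³ gives running coefficients 2,0,6,-2,6,-4,4,2,6,10,6,8,2,2,0 for degrees 0…14.
Finally multiplying by (1 + 2q + q⁵), the product of all factors after the first has coefficients 2,4,6,10,2,10,-4,16,8,28,22,24,20,12,14 for degrees 0…14.
[q¹⁴] = 1·14 + 1·12 + 1·20 + 1·24 + 1·22 = 92.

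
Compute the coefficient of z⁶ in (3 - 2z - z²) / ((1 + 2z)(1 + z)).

476

The denominator gives the recurrence a_n = −3a_(n−1) − 2a_(n−2) for n ≥ 3; the numerator fixes a_0 = 3, a_1 = -11, a_2 = 26.
Iterating: 3, -11, 26, -56, 116, -236, 476, so a_6 = 476.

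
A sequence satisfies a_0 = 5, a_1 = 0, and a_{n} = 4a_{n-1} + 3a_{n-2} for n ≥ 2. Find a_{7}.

The ordinary generating function has denominator 1 - 4q - 3q^2.
Iterating the recurrence: a_0,…,a_{7} = 5, 0, 15, 60, 285, 1320, 6135, 28500.

28500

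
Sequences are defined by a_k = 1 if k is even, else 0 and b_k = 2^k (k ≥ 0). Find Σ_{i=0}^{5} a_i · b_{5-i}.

This is [x^5] in the product of the two ordinary generating functions.
Σ = 1·32 + 0·16 + 1·8 + 0·4 + 1·2 + 0·1 = 42.

42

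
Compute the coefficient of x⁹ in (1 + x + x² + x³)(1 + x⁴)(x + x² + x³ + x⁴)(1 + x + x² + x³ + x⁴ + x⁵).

23

(1 + x + x² + x³) has coefficients 1,1,1,1 for degrees 0…3.
(1 + x⁴) has coefficients 1,0,0,0,1,0,0,0,0,0 for degrees 0…9.
Multiplying by (x + x² + x³ + x⁴) gives running coefficients 0,1,1,1,1,1,1,1,1,0 for degrees 0…9.
Finally multiplying by (1 + x + x² + x³ + x⁴ + x⁵), the product of all factors after the first has coefficients 0,1,2,3,4,5,6,6,6,5 for degrees 0…9.
[x⁹] = 1·5 + 1·6 + 1·6 + 1·6 = 23.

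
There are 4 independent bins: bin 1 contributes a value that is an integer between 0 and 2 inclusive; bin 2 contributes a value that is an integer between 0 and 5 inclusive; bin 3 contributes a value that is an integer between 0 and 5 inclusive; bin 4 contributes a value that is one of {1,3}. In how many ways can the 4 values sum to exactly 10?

24

The generating function for the choices is (1 + y + y²)·(1 + y + y² + y³ + y⁴ + y⁵)·(1 + y + y² + y³ + y⁴ + y⁵)·(y + y³); the count is [y¹⁰].
(1 + y + y²) has coefficients 1,1,1 for degrees 0…2.
(1 + y + y² + y³ + y⁴ + y⁵) has coefficients 1,1,1,1,1,1,0,0,0,0,0 for degrees 0…10.
Multiplying by (1 + y + y² + y³ + y⁴ + y⁵) gives running coefficients 1,2,3,4,5,6,5,4,3,2,1 for degrees 0…10.
Finally multiplying by (y + y³), the product of all factors after the first has coefficients 0,1,2,4,6,8,10,10,10,8,6 for degrees 0…10.
[y¹⁰] = 1·6 + 1·8 + 1·10 = 24.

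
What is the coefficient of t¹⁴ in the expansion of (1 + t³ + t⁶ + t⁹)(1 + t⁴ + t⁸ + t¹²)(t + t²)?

(1 + t³ + t⁶ + t⁹) has coefficients 1,0,0,1,0,0,1,0,0,1 for degrees 0…9.
(1 + t⁴ + t⁸ + t¹²) has coefficients 1,0,0,0,1,0,0,0,1,0,0,0,1,0,0 for degrees 0…14.
Finally multiplying by (t + t²), the product of all factors after the first has coefficients 0,1,1,0,0,1,1,0,0,1,1,0,0,1,1 for degrees 0…14.
[t¹⁴] = 1·1 + 1·0 + 1·0 + 1·1 = 2.

2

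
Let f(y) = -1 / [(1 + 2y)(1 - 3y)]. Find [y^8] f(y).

-4039

Partial fractions give a closed form: a_n = (-2/5)·(-2)^n + (-3/5)·3^n.
At n = 8: a_8 = -4039.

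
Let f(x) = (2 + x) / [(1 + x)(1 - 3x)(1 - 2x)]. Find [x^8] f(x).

33592

Partial fractions give a closed form: a_n = (1/12)·(-1)^n + (21/4)·3^n + (-10/3)·2^n.
At n = 8: a_8 = 33592.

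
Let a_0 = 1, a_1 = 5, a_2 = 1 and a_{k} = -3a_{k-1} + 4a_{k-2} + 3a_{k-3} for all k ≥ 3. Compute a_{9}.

41915

The ordinary generating function has denominator 1 + 3y - 4y^2 - 3y^3.
Iterating the recurrence: a_0,…,a_{9} = 1, 5, 1, 20, -41, 206, -722, 2867, -10871, 41915.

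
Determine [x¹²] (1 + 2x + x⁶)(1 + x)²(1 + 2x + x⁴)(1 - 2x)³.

-15

(1 + 2x + x⁶) has coefficients 1,2,0,0,0,0,1 for degrees 0…6.
(1 + x)² has coefficients 1,2,1,0,0,0,0,0,0,0,0,0,0 for degrees 0…12.
Multiplying by (1 + 2x + x⁴) gives running coefficients 1,4,5,2,1,2,1,0,0,0,0,0,0 for degrees 0…12.
Finally multiplying by (1 - 2x)³, the product of all factors after the first has coefficients 1,-2,-7,12,17,-20,-15,10,-4,-8,0,0,0 for degrees 0…12.
[x¹²] = 1·0 + 2·0 + 1·(-15) = -15.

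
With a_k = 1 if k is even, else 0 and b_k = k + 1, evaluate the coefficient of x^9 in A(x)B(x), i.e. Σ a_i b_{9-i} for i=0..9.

This is [x^9] in the product of the two ordinary generating functions.
Σ = 1·10 + 0·9 + 1·8 + 0·7 + 1·6 + 0·5 + 1·4 + 0·3 + 1·2 + 0·1 = 30.

30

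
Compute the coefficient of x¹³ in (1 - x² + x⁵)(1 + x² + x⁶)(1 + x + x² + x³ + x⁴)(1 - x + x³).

(1 - x² + x⁵) has coefficients 1,0,-1,0,0,1 for degrees 0…5.
(1 + x² + x⁶) has coefficients 1,0,1,0,0,0,1,0,0,0,0,0,0,0 for degrees 0…13.
Multiplying by (1 + x + x² + x³ + x⁴) gives running coefficients 1,1,2,2,2,1,2,1,1,1,1,0,0,0 for degrees 0…13.
Finally multiplying by (1 - x + x³), the product of all factors after the first has coefficients 1,0,1,1,1,1,3,1,1,2,1,0,1,1 for degrees 0…13.
[x¹³] = 1·1 − 1·0 + 1·1 = 2.

2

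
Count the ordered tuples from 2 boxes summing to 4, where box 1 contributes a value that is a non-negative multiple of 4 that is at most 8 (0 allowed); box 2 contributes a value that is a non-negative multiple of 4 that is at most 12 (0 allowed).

The generating function for the choices is (1 + z⁴ + z⁸)·(1 + z⁴ + z⁸ + z¹²); the count is [z⁴].
(1 + z⁴ + z⁸) has coefficients 1,0,0,0,1 for degrees 0…4.
(1 + z⁴ + z⁸ + z¹²) has coefficients 1,0,0,0,1 for degrees 0…4.
[z⁴] = 1·1 + 1·1 = 2.

2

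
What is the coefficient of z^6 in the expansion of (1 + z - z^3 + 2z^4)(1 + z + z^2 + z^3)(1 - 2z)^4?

(1 + z - z^3 + 2z^4) has coefficients 1,1,0,-1,2 for degrees 0…4.
(1 + z + z^2 + z^3) has coefficients 1,1,1,1,0,0,0 for degrees 0…6.
Finally multiplying by (1 - 2z)^4, the product of all factors after the first has coefficients 1,-7,17,-15,0,8,-16 for degrees 0…6.
[z^6] = 1·(-16) + 1·8 − 1·(-15) + 2·17 = 41.

41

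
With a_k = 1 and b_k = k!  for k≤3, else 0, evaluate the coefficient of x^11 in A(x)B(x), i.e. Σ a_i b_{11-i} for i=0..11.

10

The convolution is the t^11 coefficient of A(t)B(t).
Σ = 1·0 + 1·0 + 1·0 + 1·0 + 1·0 + 1·0 + 1·0 + 1·0 + 1·6 + 1·2 + 1·1 + 1·1 = 10.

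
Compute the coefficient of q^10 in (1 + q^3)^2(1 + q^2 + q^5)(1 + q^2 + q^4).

4

(1 + q^3)^2 has coefficients 1,0,0,2,0,0,1 for degrees 0…6.
(1 + q^2 + q^5) has coefficients 1,0,1,0,0,1,0,0,0,0,0 for degrees 0…10.
Finally multiplying by (1 + q^2 + q^4), the product of all factors after the first has coefficients 1,0,2,0,2,1,1,1,0,1,0 for degrees 0…10.
[q^10] = 1·0 + 2·1 + 1·2 = 4.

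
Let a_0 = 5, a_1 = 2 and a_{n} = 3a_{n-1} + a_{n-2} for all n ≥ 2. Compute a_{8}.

The ordinary generating function has denominator 1 - 3x - x^2.
Iterating the recurrence: a_0,…,a_{8} = 5, 2, 11, 35, 116, 383, 1265, 4178, 13799.

13799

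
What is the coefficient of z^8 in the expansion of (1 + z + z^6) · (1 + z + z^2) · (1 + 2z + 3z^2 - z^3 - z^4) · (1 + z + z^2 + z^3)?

5

(1 + z + z^6) has coefficients 1,1,0,0,0,0,1 for degrees 0…6.
(1 + z + z^2) has coefficients 1,1,1,0,0,0,0,0,0 for degrees 0…8.
Multiplying by (1 + 2z + 3z^2 - z^3 - z^4) gives running coefficients 1,3,6,4,1,-2,-1,0,0 for degrees 0…8.
Finally multiplying by (1 + z + z^2 + z^3), the product of all factors after the first has coefficients 1,4,10,14,14,9,2,-2,-3 for degrees 0…8.
[z^8] = 1·(-3) + 1·(-2) + 1·10 = 5.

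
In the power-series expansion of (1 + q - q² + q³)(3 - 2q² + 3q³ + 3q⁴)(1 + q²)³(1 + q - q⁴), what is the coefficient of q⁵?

(1 + q - q² + q³) has coefficients 1,1,-1,1 for degrees 0…3.
(3 - 2q² + 3q³ + 3q⁴) has coefficients 3,0,-2,3,3,0 for degrees 0…5.
Multiplying by (1 + q²)³ gives running coefficients 3,0,7,3,6,9 for degrees 0…5.
Finally multiplying by (1 + q - q⁴), the product of all factors after the first has coefficients 3,3,7,10,6,15 for degrees 0…5.
[q⁵] = 1·15 + 1·6 − 1·10 + 1·7 = 18.

18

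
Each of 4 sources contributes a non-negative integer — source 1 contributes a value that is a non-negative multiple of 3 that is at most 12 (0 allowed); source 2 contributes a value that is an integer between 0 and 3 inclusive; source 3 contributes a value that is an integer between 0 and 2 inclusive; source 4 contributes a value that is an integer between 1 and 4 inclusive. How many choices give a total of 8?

The generating function for the choices is (1 + z³ + z⁶ + z⁹ + z¹²)·(1 + z + z² + z³)·(1 + z + z²)·(z + z² + z³ + z⁴); the count is [z⁸].
(1 + z³ + z⁶ + z⁹ + z¹²) has coefficients 1,0,0,1,0,0,1,0,0 for degrees 0…8.
(1 + z + z² + z³) has coefficients 1,1,1,1,0,0,0,0,0 for degrees 0…8.
Multiplying by (1 + z + z²) gives running coefficients 1,2,3,3,2,1,0,0,0 for degrees 0…8.
Finally multiplying by (z + z² + z³ + z⁴), the product of all factors after the first has coefficients 0,1,3,6,9,10,9,6,3 for degrees 0…8.
[z⁸] = 1·3 + 1·10 + 1·3 = 16.

16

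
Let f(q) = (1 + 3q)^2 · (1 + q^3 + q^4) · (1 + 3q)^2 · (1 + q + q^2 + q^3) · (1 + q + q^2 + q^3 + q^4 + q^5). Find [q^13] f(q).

(1 + 3q)^2 has coefficients 1,6,9 for degrees 0…2.
(1 + q^3 + q^4) has coefficients 1,0,0,1,1,0,0,0,0,0,0,0,0,0 for degrees 0…13.
Multiplying by (1 + 3q)^2 gives running coefficients 1,6,9,1,7,15,9,0,0,0,0,0,0,0 for degrees 0…13.
Multiplying by (1 + q + q^2 + q^3) gives running coefficients 1,7,16,17,23,32,32,31,24,9,0,0,0,0 for degrees 0…13.
Finally multiplying by (1 + q + q^2 + q^3 + q^4 + q^5), the product of all factors after the first has coefficients 1,8,24,41,64,96,127,151,159,151,128,96,64,33 for degrees 0…13.
[q^13] = 1·33 + 6·64 + 9·96 = 1281.

1281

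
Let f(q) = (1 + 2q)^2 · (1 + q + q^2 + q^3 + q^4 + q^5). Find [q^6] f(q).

(1 + 2q)^2 has coefficients 1,4,4 for degrees 0…2.
(1 + q + q^2 + q^3 + q^4 + q^5) has coefficients 1,1,1,1,1,1,0 for degrees 0…6.
[q^6] = 1·0 + 4·1 + 4·1 = 8.

8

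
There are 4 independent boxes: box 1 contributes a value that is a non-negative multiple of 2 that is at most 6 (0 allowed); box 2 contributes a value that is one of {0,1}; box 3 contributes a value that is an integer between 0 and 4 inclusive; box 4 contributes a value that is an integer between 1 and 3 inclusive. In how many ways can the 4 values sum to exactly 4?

9

The generating function for the choices is (1 + t² + t⁴ + t⁶)·(1 + t)·(1 + t + t² + t³ + t⁴)·(t + t² + t³); the count is [t⁴].
(1 + t² + t⁴ + t⁶) has coefficients 1,0,1,0,1 for degrees 0…4.
(1 + t) has coefficients 1,1,0,0,0 for degrees 0…4.
Multiplying by (1 + t + t² + t³ + t⁴) gives running coefficients 1,2,2,2,2 for degrees 0…4.
Finally multiplying by (t + t² + t³), the product of all factors after the first has coefficients 0,1,3,5,6 for degrees 0…4.
[t⁴] = 1·6 + 1·3 + 1·0 = 9.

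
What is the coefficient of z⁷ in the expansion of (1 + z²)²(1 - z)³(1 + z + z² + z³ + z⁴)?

-3

(1 + z²)² has coefficients 1,0,2,0,1 for degrees 0…4.
(1 - z)³ has coefficients 1,-3,3,-1,0,0,0,0 for degrees 0…7.
Finally multiplying by (1 + z + z² + z³ + z⁴), the product of all factors after the first has coefficients 1,-2,1,0,0,-1,2,-1 for degrees 0…7.
[z⁷] = 1·(-1) + 2·(-1) + 1·0 = -3.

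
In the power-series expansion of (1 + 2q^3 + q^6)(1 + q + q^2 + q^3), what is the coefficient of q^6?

(1 + 2q^3 + q^6) has coefficients 1,0,0,2,0,0,1 for degrees 0…6.
(1 + q + q^2 + q^3) has coefficients 1,1,1,1,0,0,0 for degrees 0…6.
[q^6] = 1·0 + 2·1 + 1·1 = 3.

3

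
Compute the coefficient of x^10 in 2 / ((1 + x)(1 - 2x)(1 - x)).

Partial fractions give a closed form: a_n = (1/3)·(-1)^n + (8/3)·2^n + (-1)·1^n.
At n = 10: a_10 = 2730.

2730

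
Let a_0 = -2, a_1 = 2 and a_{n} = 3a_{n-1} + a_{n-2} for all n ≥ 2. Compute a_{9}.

The ordinary generating function has denominator 1 - 3q - q^2.
Iterating the recurrence: a_0,…,a_{9} = -2, 2, 4, 14, 46, 152, 502, 1658, 5476, 18086.

18086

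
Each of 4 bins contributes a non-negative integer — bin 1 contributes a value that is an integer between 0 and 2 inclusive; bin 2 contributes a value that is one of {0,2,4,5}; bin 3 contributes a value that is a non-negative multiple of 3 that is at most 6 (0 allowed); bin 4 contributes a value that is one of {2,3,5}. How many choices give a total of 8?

10

The generating function for the choices is (1 + y + y^2)·(1 + y^2 + y^4 + y^5)·(1 + y^3 + y^6)·(y^2 + y^3 + y^5); the count is [y^8].
(1 + y + y^2) has coefficients 1,1,1 for degrees 0…2.
(1 + y^2 + y^4 + y^5) has coefficients 1,0,1,0,1,1,0,0,0 for degrees 0…8.
Multiplying by (1 + y^3 + y^6) gives running coefficients 1,0,1,1,1,2,1,1,2 for degrees 0…8.
Finally multiplying by (y^2 + y^3 + y^5), the product of all factors after the first has coefficients 0,0,1,1,1,3,2,4,4 for degrees 0…8.
[y^8] = 1·4 + 1·4 + 1·2 = 10.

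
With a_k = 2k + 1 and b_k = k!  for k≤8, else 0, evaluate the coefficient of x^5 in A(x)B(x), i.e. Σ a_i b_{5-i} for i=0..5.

256

The convolution is the t^5 coefficient of A(t)B(t).
Σ = 1·120 + 3·24 + 5·6 + 7·2 + 9·1 + 11·1 = 256.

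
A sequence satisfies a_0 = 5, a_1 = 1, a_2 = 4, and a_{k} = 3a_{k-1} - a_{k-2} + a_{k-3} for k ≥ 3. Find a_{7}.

The ordinary generating function has denominator 1 - 3x + x^2 - x^3.
Iterating the recurrence: a_0,…,a_{7} = 5, 1, 4, 16, 45, 123, 340, 942.

942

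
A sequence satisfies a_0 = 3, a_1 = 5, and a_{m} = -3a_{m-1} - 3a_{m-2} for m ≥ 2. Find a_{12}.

2187

The ordinary generating function has denominator 1 + 3x + 3x^2.
Iterating the recurrence: a_0,…,a_{12} = 3, 5, -24, 57, -99, 126, -81, -135, 648, -1539, 2673, -3402, 2187.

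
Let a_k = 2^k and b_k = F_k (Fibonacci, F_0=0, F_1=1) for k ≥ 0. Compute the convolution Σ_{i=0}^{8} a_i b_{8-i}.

423

This is [x^8] in the product of the two ordinary generating functions.
Σ = 1·21 + 2·13 + 4·8 + 8·5 + 16·3 + 32·2 + 64·1 + 128·1 + 256·0 = 423.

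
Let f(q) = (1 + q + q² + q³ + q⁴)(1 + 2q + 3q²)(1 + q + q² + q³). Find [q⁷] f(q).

(1 + q + q² + q³ + q⁴) has coefficients 1,1,1,1,1 for degrees 0…4.
(1 + 2q + 3q²) has coefficients 1,2,3,0,0,0,0,0 for degrees 0…7.
Finally multiplying by (1 + q + q² + q³), the product of all factors after the first has coefficients 1,3,6,6,5,3,0,0 for degrees 0…7.
[q⁷] = 1·0 + 1·0 + 1·3 + 1·5 + 1·6 = 14.

14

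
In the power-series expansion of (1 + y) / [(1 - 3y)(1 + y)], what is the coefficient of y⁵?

The denominator gives the recurrence a_n = 2a_(n−1) + 3a_(n−2) for n ≥ 2; the numerator fixes a_0 = 1, a_1 = 3.
Iterating: 1, 3, 9, 27, 81, 243, so a_5 = 243.

243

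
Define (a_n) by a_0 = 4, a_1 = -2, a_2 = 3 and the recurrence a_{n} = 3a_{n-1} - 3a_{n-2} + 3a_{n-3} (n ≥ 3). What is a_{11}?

The ordinary generating function has denominator 1 - 3q + 3q^2 - 3q^3.
Iterating the recurrence: a_0,…,a_{11} = 4, -2, 3, 27, 66, 126, 261, 603, 1404, 3186, 7155, 16119.

16119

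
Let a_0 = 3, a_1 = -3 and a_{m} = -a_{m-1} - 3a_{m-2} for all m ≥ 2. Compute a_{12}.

The ordinary generating function has denominator 1 + t + 3t^2.
Iterating the recurrence: a_0,…,a_{12} = 3, -3, -6, 15, 3, -48, 39, 105, -222, -93, 759, -480, -1797.

-1797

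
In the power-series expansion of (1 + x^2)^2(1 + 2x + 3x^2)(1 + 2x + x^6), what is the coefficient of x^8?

(1 + x^2)^2 has coefficients 1,0,2,0,1 for degrees 0…4.
(1 + 2x + 3x^2) has coefficients 1,2,3,0,0,0,0,0,0 for degrees 0…8.
Finally multiplying by (1 + 2x + x^6), the product of all factors after the first has coefficients 1,4,7,6,0,0,1,2,3 for degrees 0…8.
[x^8] = 1·3 + 2·1 + 1·0 = 5.

5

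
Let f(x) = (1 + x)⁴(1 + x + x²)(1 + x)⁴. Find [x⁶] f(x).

(1 + x)⁴ has coefficients 1,4,6,4,1 for degrees 0…4.
(1 + x + x²) has coefficients 1,1,1,0,0,0,0 for degrees 0…6.
Finally multiplying by (1 + x)⁴, the product of all factors after the first has coefficients 1,5,11,14,11,5,1 for degrees 0…6.
[x⁶] = 1·1 + 4·5 + 6·11 + 4·14 + 1·11 = 154.

154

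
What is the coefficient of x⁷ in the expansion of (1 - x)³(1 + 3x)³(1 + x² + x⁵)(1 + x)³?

(1 - x)³ has coefficients 1,-3,3,-1 for degrees 0…3.
(1 + 3x)³ has coefficients 1,9,27,27,0,0,0,0 for degrees 0…7.
Multiplying by (1 + x² + x⁵) gives running coefficients 1,9,28,36,27,28,9,27 for degrees 0…7.
Finally multiplying by (1 + x)³, the product of all factors after the first has coefficients 1,12,58,148,228,245,210,165 for degrees 0…7.
[x⁷] = 1·165 − 3·210 + 3·245 − 1·228 = 42.

42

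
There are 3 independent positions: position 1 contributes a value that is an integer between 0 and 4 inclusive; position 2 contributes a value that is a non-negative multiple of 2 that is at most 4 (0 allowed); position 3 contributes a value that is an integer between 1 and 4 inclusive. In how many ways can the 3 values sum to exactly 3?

The generating function for the choices is (1 + z + z^2 + z^3 + z^4)·(1 + z^2 + z^4)·(z + z^2 + z^3 + z^4); the count is [z^3].
(1 + z + z^2 + z^3 + z^4) has coefficients 1,1,1,1 for degrees 0…3.
(1 + z^2 + z^4) has coefficients 1,0,1,0 for degrees 0…3.
Finally multiplying by (z + z^2 + z^3 + z^4), the product of all factors after the first has coefficients 0,1,1,2 for degrees 0…3.
[z^3] = 1·2 + 1·1 + 1·1 + 1·0 = 4.

4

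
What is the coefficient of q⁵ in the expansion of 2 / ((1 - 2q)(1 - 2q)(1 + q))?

270

The denominator gives the recurrence a_n = 3a_(n−1) − 4a_(n−3) for n ≥ 3; the numerator fixes a_0 = 2, a_1 = 6, a_2 = 18.
Iterating: 2, 6, 18, 46, 114, 270, so a_5 = 270.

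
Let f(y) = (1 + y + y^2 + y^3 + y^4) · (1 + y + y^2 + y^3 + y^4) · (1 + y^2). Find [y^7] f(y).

(1 + y + y^2 + y^3 + y^4) has coefficients 1,1,1,1,1 for degrees 0…4.
(1 + y + y^2 + y^3 + y^4) has coefficients 1,1,1,1,1,0,0,0 for degrees 0…7.
Finally multiplying by (1 + y^2), the product of all factors after the first has coefficients 1,1,2,2,2,1,1,0 for degrees 0…7.
[y^7] = 1·0 + 1·1 + 1·1 + 1·2 + 1·2 = 6.

6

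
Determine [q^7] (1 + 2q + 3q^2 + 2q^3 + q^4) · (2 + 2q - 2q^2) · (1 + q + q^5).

(1 + 2q + 3q^2 + 2q^3 + q^4) has coefficients 1,2,3,2,1 for degrees 0…4.
(2 + 2q - 2q^2) has coefficients 2,2,-2,0,0,0,0,0 for degrees 0…7.
Finally multiplying by (1 + q + q^5), the product of all factors after the first has coefficients 2,4,0,-2,0,2,2,-2 for degrees 0…7.
[q^7] = 1·(-2) + 2·2 + 3·2 + 2·0 + 1·(-2) = 6.

6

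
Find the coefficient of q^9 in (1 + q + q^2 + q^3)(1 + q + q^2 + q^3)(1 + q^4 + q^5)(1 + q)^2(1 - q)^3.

(1 + q + q^2 + q^3) has coefficients 1,1,1,1 for degrees 0…3.
(1 + q + q^2 + q^3) has coefficients 1,1,1,1,0,0,0,0,0,0 for degrees 0…9.
Multiplying by (1 + q^4 + q^5) gives running coefficients 1,1,1,1,1,2,2,2,1,0 for degrees 0…9.
Multiplying by (1 + q)^2 gives running coefficients 1,3,4,4,4,5,7,8,7,4 for degrees 0…9.
Finally multiplying by (1 - q)^3, the product of all factors after the first has coefficients 1,0,-2,0,1,1,0,-2,-1,0 for degrees 0…9.
[q^9] = 1·0 + 1·(-1) + 1·(-2) + 1·0 = -3.

-3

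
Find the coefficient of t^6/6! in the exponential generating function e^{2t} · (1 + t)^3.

The EGF product rule gives c_6 = Σ_{k_1+k_2=6} C(6; k_1,k_2) · ∏ g_i(k_i), where e^{2t} gives (2)^k; (1+t)^3 gives the falling factorial (3)_k.
g_1(k) for k = 0…6: 1, 2, 4, 8, 16, 32, 64.
g_2(k) for k = 0…6: 1, 3, 6, 6, 0, 0, 0.
c_6 = Σ_k C(6,k)·g_1(k)·g_2(6−k) = 20·8·6 + 15·16·6 + 6·32·3 + 1·64·1 = 960 + 1440 + 576 + 64 = 3040.

3040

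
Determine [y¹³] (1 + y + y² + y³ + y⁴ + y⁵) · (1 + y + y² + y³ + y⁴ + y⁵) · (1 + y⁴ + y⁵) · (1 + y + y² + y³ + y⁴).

(1 + y + y² + y³ + y⁴ + y⁵) has coefficients 1,1,1,1,1,1 for degrees 0…5.
(1 + y + y² + y³ + y⁴ + y⁵) has coefficients 1,1,1,1,1,1,0,0,0,0,0,0,0,0 for degrees 0…13.
Multiplying by (1 + y⁴ + y⁵) gives running coefficients 1,1,1,1,2,3,2,2,2,2,1,0,0,0 for degrees 0…13.
Finally multiplying by (1 + y + y² + y³ + y⁴), the product of all factors after the first has coefficients 1,2,3,4,6,8,9,10,11,11,9,7,5,3 for degrees 0…13.
[y¹³] = 1·3 + 1·5 + 1·7 + 1·9 + 1·11 + 1·11 = 46.

46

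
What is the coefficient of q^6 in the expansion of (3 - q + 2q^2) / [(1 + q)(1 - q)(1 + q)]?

21

The denominator gives the recurrence a_n = −a_(n−1) + a_(n−2) + a_(n−3) for n ≥ 3; the numerator fixes a_0 = 3, a_1 = -4, a_2 = 9.
Iterating: 3, -4, 9, -10, 15, -16, 21, so a_6 = 21.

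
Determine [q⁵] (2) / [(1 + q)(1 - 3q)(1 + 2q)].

Partial fractions give a closed form: a_n = (-1/2)·(-1)^n + (9/10)·3^n + (8/5)·(-2)^n.
At n = 5: a_5 = 168.

168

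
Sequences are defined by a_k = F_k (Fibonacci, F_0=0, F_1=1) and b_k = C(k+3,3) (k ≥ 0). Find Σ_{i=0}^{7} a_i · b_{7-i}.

Write out a_i and b_{7-i} for i = 0,…,7 and sum the products.
Σ = 0·120 + 1·84 + 1·56 + 2·35 + 3·20 + 5·10 + 8·4 + 13·1 = 365.

365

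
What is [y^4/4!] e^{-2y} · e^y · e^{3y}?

16

The EGF product rule gives c_4 = Σ_{k_1+k_2+k_3=4} C(4; k_1,k_2,k_3) · ∏ g_i(k_i), where e^{-2y} gives (-2)^k; e^y gives (1)^k; e^{3y} gives (3)^k.
g_1(k) for k = 0…4: 1, -2, 4, -8, 16.
g_2(k) for k = 0…4: 1, 1, 1, 1, 1.
g_3(k) for k = 0…4: 1, 3, 9, 27, 81.
First combine the last two factors: h(k) = Σ_j C(k,j)·g_2(j)·g_3(k−j) for k = 0…4: 1, 4, 16, 64, 256.
c_4 = Σ_k C(4,k)·g_1(k)·h(4−k) = 1·1·256 + 4·(-2)·64 + 6·4·16 + 4·(-8)·4 + 1·16·1 = 256 − 512 + 384 − 128 + 16 = 16.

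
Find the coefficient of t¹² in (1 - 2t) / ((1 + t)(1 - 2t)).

1

Partial fractions give a closed form: a_n = (1)·(-1)^n.
At n = 12: a_12 = 1.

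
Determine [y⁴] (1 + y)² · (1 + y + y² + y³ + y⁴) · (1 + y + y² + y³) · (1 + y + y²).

35

(1 + y)² has coefficients 1,2,1 for degrees 0…2.
(1 + y + y² + y³ + y⁴) has coefficients 1,1,1,1,1 for degrees 0…4.
Multiplying by (1 + y + y² + y³) gives running coefficients 1,2,3,4,4 for degrees 0…4.
Finally multiplying by (1 + y + y²), the product of all factors after the first has coefficients 1,3,6,9,11 for degrees 0…4.
[y⁴] = 1·11 + 2·9 + 1·6 = 35.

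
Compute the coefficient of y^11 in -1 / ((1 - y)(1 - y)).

-12

The denominator gives the recurrence a_n = 2a_(n−1) − a_(n−2) for n ≥ 2; the numerator fixes a_0 = -1, a_1 = -2.
Iterating: -1, -2, -3, -4, -5, -6, -7, -8, -9, -10, -11, -12, so a_11 = -12.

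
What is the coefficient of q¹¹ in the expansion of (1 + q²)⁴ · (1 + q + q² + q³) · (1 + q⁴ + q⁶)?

(1 + q²)⁴ has coefficients 1,0,4,0,6,0,4,0,1 for degrees 0…8.
(1 + q + q² + q³) has coefficients 1,1,1,1,0,0,0,0,0,0,0,0 for degrees 0…11.
Finally multiplying by (1 + q⁴ + q⁶), the product of all factors after the first has coefficients 1,1,1,1,1,1,2,2,1,1,0,0 for degrees 0…11.
[q¹¹] = 1·0 + 4·1 + 6·2 + 4·1 + 1·1 = 21.

21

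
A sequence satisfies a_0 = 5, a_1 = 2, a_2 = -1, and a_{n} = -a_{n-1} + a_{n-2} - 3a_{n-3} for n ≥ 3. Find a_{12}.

The ordinary generating function has denominator 1 + q - q^2 + 3q^3.
Iterating the recurrence: a_0,…,a_{12} = 5, 2, -1, -12, 5, -14, 55, -84, 181, -430, 863, -1836, 3989.

3989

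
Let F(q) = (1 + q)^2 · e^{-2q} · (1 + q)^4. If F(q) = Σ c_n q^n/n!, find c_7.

The EGF product rule gives c_7 = Σ_{k_1+k_2+k_3=7} C(7; k_1,k_2,k_3) · ∏ g_i(k_i), where (1+q)^2 gives the falling factorial (2)_k; e^{-2q} gives (-2)^k; (1+q)^4 gives the falling factorial (4)_k.
g_1(k) for k = 0…7: 1, 2, 2, 0, 0, 0, 0, 0.
g_2(k) for k = 0…7: 1, -2, 4, -8, 16, -32, 64, -128.
g_3(k) for k = 0…7: 1, 4, 12, 24, 24, 0, 0, 0.
First combine the last two factors: h(k) = Σ_j C(k,j)·g_2(j)·g_3(k−j) for k = 0…7: 1, 2, 0, -8, 8, 48, -224, 320.
c_7 = Σ_k C(7,k)·g_1(k)·h(7−k) = 1·1·320 + 7·2·(-224) + 21·2·48 = 320 − 3136 + 2016 = -800.

-800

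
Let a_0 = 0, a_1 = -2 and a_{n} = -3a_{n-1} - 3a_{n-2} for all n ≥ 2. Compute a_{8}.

-162

The ordinary generating function has denominator 1 + 3q + 3q^2.
Iterating the recurrence: a_0,…,a_{8} = 0, -2, 6, -12, 18, -18, 0, 54, -162.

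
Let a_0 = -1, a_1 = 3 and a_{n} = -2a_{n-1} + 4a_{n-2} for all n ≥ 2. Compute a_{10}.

The ordinary generating function has denominator 1 + 2x - 4x^2.
Iterating the recurrence: a_0,…,a_{10} = -1, 3, -10, 32, -104, 336, -1088, 3520, -11392, 36864, -119296.

-119296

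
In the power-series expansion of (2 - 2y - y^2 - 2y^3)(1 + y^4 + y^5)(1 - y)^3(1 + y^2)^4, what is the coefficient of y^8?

106

(2 - 2y - y^2 - 2y^3) has coefficients 2,-2,-1,-2 for degrees 0…3.
(1 + y^4 + y^5) has coefficients 1,0,0,0,1,1,0,0,0 for degrees 0…8.
Multiplying by (1 - y)^3 gives running coefficients 1,-3,3,-1,1,-2,0,2,-1 for degrees 0…8.
Finally multiplying by (1 + y^2)^4, the product of all factors after the first has coefficients 1,-3,7,-13,19,-24,26,-24,18 for degrees 0…8.
[y^8] = 2·18 − 2·(-24) − 1·26 − 2·(-24) = 106.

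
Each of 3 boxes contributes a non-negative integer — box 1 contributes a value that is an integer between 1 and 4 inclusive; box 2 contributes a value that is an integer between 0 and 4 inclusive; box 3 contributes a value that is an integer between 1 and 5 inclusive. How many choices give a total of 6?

14

The generating function for the choices is (y + y^2 + y^3 + y^4)·(1 + y + y^2 + y^3 + y^4)·(y + y^2 + y^3 + y^4 + y^5); the count is [y^6].
(y + y^2 + y^3 + y^4) has coefficients 0,1,1,1,1 for degrees 0…4.
(1 + y + y^2 + y^3 + y^4) has coefficients 1,1,1,1,1,0,0 for degrees 0…6.
Finally multiplying by (y + y^2 + y^3 + y^4 + y^5), the product of all factors after the first has coefficients 0,1,2,3,4,5,4 for degrees 0…6.
[y^6] = 1·5 + 1·4 + 1·3 + 1·2 = 14.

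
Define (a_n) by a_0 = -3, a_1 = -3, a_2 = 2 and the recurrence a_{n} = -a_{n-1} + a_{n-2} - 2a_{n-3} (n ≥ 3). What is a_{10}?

The ordinary generating function has denominator 1 + x - x^2 + 2x^3.
Iterating the recurrence: a_0,…,a_{10} = -3, -3, 2, 1, 7, -10, 15, -39, 74, -143, 295.

295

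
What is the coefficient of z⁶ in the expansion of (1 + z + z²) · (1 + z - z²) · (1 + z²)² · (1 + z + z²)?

3

(1 + z + z²) has coefficients 1,1,1 for degrees 0…2.
(1 + z - z²) has coefficients 1,1,-1,0,0,0,0 for degrees 0…6.
Multiplying by (1 + z²)² gives running coefficients 1,1,1,2,-1,1,-1 for degrees 0…6.
Finally multiplying by (1 + z + z²), the product of all factors after the first has coefficients 1,2,3,4,2,2,-1 for degrees 0…6.
[z⁶] = 1·(-1) + 1·2 + 1·2 = 3.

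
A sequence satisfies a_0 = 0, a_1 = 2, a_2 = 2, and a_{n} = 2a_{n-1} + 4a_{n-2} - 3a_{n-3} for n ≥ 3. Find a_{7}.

The ordinary generating function has denominator 1 - 2y - 4y^2 + 3y^3.
Iterating the recurrence: a_0,…,a_{7} = 0, 2, 2, 12, 26, 94, 256, 810.

810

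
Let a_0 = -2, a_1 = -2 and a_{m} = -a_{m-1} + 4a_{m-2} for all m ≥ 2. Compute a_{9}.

1198

The ordinary generating function has denominator 1 + y - 4y^2.
Iterating the recurrence: a_0,…,a_{9} = -2, -2, -6, -2, -22, 14, -102, 158, -566, 1198.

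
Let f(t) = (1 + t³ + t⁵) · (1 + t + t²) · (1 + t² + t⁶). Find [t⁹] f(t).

(1 + t³ + t⁵) has coefficients 1,0,0,1,0,1 for degrees 0…5.
(1 + t + t²) has coefficients 1,1,1,0,0,0,0,0,0,0 for degrees 0…9.
Finally multiplying by (1 + t² + t⁶), the product of all factors after the first has coefficients 1,1,2,1,1,0,1,1,1,0 for degrees 0…9.
[t⁹] = 1·0 + 1·1 + 1·1 = 2.

2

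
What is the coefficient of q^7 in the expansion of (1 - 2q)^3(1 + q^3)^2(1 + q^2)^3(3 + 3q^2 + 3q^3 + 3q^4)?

99

(1 - 2q)^3 has coefficients 1,-6,12,-8 for degrees 0…3.
(1 + q^3)^2 has coefficients 1,0,0,2,0,0,1,0 for degrees 0…7.
Multiplying by (1 + q^2)^3 gives running coefficients 1,0,3,2,3,6,2,6 for degrees 0…7.
Finally multiplying by (3 + 3q^2 + 3q^3 + 3q^4), the product of all factors after the first has coefficients 3,0,12,9,21,33,30,51 for degrees 0…7.
[q^7] = 1·51 − 6·30 + 12·33 − 8·21 = 99.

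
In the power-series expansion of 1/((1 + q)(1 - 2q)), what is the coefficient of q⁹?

341

The denominator gives the recurrence a_n = a_(n−1) + 2a_(n−2) for n ≥ 2; the numerator fixes a_0 = 1, a_1 = 1.
Iterating: 1, 1, 3, 5, 11, 21, 43, 85, 171, 341, so a_9 = 341.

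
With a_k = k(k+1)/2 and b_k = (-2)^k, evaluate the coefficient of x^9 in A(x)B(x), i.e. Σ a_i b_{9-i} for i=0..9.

93

Write out a_i and b_{9-i} for i = 0,…,9 and sum the products.
Σ = 0·(-512) + 1·256 + 3·(-128) + 6·64 + 10·(-32) + 15·16 + 21·(-8) + 28·4 + 36·(-2) + 45·1 = 93.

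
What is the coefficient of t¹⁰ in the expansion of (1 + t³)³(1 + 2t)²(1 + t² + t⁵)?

(1 + t³)³ has coefficients 1,0,0,3,0,0,3,0,0,1 for degrees 0…9.
(1 + 2t)² has coefficients 1,4,4,0,0,0,0,0,0,0,0 for degrees 0…10.
Finally multiplying by (1 + t² + t⁵), the product of all factors after the first has coefficients 1,4,5,4,4,1,4,4,0,0,0 for degrees 0…10.
[t¹⁰] = 1·0 + 3·4 + 3·4 + 1·4 = 28.

28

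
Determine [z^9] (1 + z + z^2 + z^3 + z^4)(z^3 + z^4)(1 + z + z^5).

(1 + z + z^2 + z^3 + z^4) has coefficients 1,1,1,1,1 for degrees 0…4.
(z^3 + z^4) has coefficients 0,0,0,1,1,0,0,0,0,0 for degrees 0…9.
Finally multiplying by (1 + z + z^5), the product of all factors after the first has coefficients 0,0,0,1,2,1,0,0,1,1 for degrees 0…9.
[z^9] = 1·1 + 1·1 + 1·0 + 1·0 + 1·1 = 3.

3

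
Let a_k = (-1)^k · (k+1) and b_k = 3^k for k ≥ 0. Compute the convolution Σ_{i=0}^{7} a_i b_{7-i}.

1228

This is [x^7] in the product of the two ordinary generating functions.
Σ = 1·2187 − 2·729 + 3·243 − 4·81 + 5·27 − 6·9 + 7·3 − 8·1 = 1228.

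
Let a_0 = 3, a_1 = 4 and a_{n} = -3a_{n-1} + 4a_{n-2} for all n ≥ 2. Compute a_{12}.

The ordinary generating function has denominator 1 + 3q - 4q^2.
Iterating the recurrence: a_0,…,a_{12} = 3, 4, 0, 16, -48, 208, -816, 3280, -13104, 52432, -209712, 838864, -3355440.

-3355440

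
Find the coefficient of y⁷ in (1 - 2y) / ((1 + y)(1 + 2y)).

-509

The denominator gives the recurrence a_n = −3a_(n−1) − 2a_(n−2) for n ≥ 2; the numerator fixes a_0 = 1, a_1 = -5.
Iterating: 1, -5, 13, -29, 61, -125, 253, -509, so a_7 = -509.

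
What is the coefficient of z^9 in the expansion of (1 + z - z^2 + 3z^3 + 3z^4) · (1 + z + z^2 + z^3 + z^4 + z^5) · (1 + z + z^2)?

(1 + z - z^2 + 3z^3 + 3z^4) has coefficients 1,1,-1,3,3 for degrees 0…4.
(1 + z + z^2 + z^3 + z^4 + z^5) has coefficients 1,1,1,1,1,1,0,0,0,0 for degrees 0…9.
Finally multiplying by (1 + z + z^2), the product of all factors after the first has coefficients 1,2,3,3,3,3,2,1,0,0 for degrees 0…9.
[z^9] = 1·0 + 1·0 − 1·1 + 3·2 + 3·3 = 14.

14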